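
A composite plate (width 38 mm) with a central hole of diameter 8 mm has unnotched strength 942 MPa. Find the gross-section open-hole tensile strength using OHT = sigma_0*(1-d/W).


OHT = sigma_0*(1-d/W) = 942*(1-8/38) = 743.7 MPa

743.7 MPa


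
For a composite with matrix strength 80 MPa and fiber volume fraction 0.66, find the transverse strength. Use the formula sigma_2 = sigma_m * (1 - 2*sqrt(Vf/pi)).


factor = 1 - 2*sqrt(0.66/pi) = 0.0833
sigma_2 = 80 * 0.0833 = 6.66 MPa

6.66 MPa


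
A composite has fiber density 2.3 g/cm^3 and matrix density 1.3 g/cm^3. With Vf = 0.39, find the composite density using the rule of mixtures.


rho_c = rho_f*Vf + rho_m*(1-Vf) = 2.3*0.39 + 1.3*0.61 = 1.69 g/cm^3

1.69 g/cm^3


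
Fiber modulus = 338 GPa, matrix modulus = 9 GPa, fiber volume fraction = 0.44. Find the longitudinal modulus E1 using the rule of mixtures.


E1 = Ef*Vf + Em*(1-Vf) = 338*0.44 + 9*0.56 = 153.76 GPa

153.76 GPa


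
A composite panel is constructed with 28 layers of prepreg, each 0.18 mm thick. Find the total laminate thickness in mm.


h = n * t_ply = 28 * 0.18 = 5.04 mm

5.04 mm


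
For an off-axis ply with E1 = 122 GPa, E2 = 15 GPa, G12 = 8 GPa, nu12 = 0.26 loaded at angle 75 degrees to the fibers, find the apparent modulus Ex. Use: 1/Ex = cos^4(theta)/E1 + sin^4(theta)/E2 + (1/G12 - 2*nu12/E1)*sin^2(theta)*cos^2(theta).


cos^4(75) = 0.004487, sin^4(75) = 0.870513, sin^2(75)*cos^2(75) = 0.0625
1/G12 - 2*nu12/E1 = 1/8 - 2*0.26/122 = 0.120738 GPa^-1
1/Ex = 0.004487/122 + 0.870513/15 + 0.120738*0.0625 = 0.0656171 GPa^-1
Ex = 15.24 GPa

15.24 GPa


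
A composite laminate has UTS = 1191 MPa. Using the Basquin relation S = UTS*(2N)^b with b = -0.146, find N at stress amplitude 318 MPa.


N = 0.5 * (S/UTS)^(1/b) = 0.5 * (318/1191)^(1/-0.146) = 4235.9127 cycles

4235.9127 cycles


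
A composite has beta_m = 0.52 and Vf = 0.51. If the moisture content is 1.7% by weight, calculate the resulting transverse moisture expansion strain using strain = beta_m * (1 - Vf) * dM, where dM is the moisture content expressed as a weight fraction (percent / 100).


dM = 1.7/100 = 0.017
strain = beta_m * (1-Vf) * dM = 0.52 * 0.49 * 0.017 = 0.0043316

0.0043316


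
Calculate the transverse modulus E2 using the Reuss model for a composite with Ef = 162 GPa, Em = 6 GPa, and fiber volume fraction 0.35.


1/E2 = Vf/Ef + (1-Vf)/Em = 0.35/162 + 0.65/6
E2 = 9.05 GPa

9.05 GPa


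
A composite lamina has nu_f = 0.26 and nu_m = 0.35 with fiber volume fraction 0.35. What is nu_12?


nu_12 = nu_f*Vf + nu_m*(1-Vf) = 0.26*0.35 + 0.35*0.65 = 0.3185

0.3185


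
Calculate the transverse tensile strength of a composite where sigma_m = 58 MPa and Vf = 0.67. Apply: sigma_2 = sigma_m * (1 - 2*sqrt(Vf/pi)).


factor = 1 - 2*sqrt(0.67/pi) = 0.0764
sigma_2 = 58 * 0.0764 = 4.43 MPa

4.43 MPa


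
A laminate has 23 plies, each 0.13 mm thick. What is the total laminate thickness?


h = n * t_ply = 23 * 0.13 = 2.99 mm

2.99 mm


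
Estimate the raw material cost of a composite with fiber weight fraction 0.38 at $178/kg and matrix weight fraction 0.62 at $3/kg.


Cost = cost_f*Wf + cost_m*Wm = 178*0.38 + 3*0.62 = $69.5/kg

$69.5/kg


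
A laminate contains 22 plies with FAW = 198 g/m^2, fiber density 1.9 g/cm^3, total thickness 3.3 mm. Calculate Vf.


Vf = n * FAW / (rho_f * h * 1000) = 22 * 198 / (1.9 * 3.3 * 1000) = 0.6947

0.6947


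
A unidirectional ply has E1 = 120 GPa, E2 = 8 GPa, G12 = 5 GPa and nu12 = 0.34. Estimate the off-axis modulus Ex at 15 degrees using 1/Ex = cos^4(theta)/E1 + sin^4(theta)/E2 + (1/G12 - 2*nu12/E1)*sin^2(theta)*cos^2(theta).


cos^4(15) = 0.870513, sin^4(15) = 0.004487, sin^2(15)*cos^2(15) = 0.0625
1/G12 - 2*nu12/E1 = 1/5 - 2*0.34/120 = 0.194333 GPa^-1
1/Ex = 0.870513/120 + 0.004487/8 + 0.194333*0.0625 = 0.019961 GPa^-1
Ex = 50.1 GPa

50.1 GPa


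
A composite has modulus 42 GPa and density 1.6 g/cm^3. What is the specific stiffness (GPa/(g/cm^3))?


Specific stiffness = E/rho = 42/1.6 = 26.3 GPa/(g/cm^3)

26.3 GPa/(g/cm^3)


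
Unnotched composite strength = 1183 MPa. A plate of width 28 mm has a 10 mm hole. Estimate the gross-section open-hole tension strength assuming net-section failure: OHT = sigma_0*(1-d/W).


OHT = sigma_0*(1-d/W) = 1183*(1-10/28) = 760.5 MPa

760.5 MPa


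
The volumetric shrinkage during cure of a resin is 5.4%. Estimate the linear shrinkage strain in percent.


Linear shrinkage ≈ vol_shrink/3 = 5.4/3 = 1.8%

1.8%


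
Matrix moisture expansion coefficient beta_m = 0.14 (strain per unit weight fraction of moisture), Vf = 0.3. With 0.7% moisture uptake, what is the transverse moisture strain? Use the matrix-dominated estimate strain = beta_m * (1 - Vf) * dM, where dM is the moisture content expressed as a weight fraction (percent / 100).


dM = 0.7/100 = 0.007
strain = beta_m * (1-Vf) * dM = 0.14 * 0.7 * 0.007 = 0.000686

0.000686


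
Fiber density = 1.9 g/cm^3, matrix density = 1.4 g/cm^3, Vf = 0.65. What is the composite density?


rho_c = rho_f*Vf + rho_m*(1-Vf) = 1.9*0.65 + 1.4*0.35 = 1.725 g/cm^3

1.725 g/cm^3


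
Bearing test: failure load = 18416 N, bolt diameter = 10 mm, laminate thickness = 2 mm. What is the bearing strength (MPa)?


sigma_br = F/(d*h) = 18416/(10*2) = 920.8 MPa

920.8 MPa


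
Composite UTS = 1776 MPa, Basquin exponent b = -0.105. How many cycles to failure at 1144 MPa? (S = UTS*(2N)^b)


N = 0.5 * (S/UTS)^(1/b) = 0.5 * (1144/1776)^(1/-0.105) = 32.9746 cycles

32.9746 cycles


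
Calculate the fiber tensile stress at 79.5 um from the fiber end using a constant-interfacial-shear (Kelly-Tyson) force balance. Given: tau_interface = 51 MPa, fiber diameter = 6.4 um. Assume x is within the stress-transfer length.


Force balance: sigma_f * (pi*d^2/4) = tau * (pi*d) * x  ->  sigma_f = 4 * tau * x / d
sigma_f = 4 * 51 * 79.5 / 6.4 = 2534.1 MPa

2534.1 MPa


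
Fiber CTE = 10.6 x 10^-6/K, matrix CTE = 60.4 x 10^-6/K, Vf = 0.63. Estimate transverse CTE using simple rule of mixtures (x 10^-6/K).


alpha_2 = alpha_f*Vf + alpha_m*(1-Vf) = 10.6*0.63 + 60.4*0.37 = 29.0 x 10^-6/K

29.0 x 10^-6/K


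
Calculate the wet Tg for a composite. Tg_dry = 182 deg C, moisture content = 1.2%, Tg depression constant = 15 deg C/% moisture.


Tg_wet = Tg_dry - k*moisture = 182 - 15*1.2 = 164.0 deg C

164.0 deg C


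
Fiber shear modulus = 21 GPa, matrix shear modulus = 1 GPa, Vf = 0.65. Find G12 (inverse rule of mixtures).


1/G12 = Vf/Gf + (1-Vf)/Gm = 0.65/21 + 0.35/1
G12 = 2.63 GPa

2.63 GPa


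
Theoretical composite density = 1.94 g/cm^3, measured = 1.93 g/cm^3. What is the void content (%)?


Void% = (rho_theo - rho_actual)/rho_theo * 100 = (1.94 - 1.93)/1.94 * 100 = 0.52%

0.52%


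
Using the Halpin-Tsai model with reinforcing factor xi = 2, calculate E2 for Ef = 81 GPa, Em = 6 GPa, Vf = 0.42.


eta = (Ef/Em - 1)/(Ef/Em + xi) = (13.5 - 1)/(13.5 + 2) = 0.8065
E2 = Em*(1+xi*eta*Vf)/(1-eta*Vf) = 15.22 GPa

15.22 GPa


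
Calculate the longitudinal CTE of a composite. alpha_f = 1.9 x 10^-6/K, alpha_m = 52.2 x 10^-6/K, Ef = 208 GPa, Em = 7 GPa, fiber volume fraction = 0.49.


E1 = Ef*Vf + Em*(1-Vf) = 105.49
alpha_1 = (alpha_f*Ef*Vf + alpha_m*Em*(1-Vf))/E1 = 3.6 x 10^-6/K

3.6 x 10^-6/K


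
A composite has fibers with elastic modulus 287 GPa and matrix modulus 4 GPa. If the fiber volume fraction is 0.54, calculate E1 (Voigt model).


E1 = Ef*Vf + Em*(1-Vf) = 287*0.54 + 4*0.46 = 156.82 GPa

156.82 GPa


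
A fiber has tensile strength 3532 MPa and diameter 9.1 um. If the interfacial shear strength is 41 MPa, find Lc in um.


Lc = sigma_f * d / (2 * tau_i) = 3532 * 9.1 / (2 * 41) = 392.0 um

392.0 um


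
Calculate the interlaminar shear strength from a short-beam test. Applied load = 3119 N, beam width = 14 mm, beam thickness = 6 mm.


ILSS = 3F/(4bh) = 3*3119/(4*14*6) = 27.85 MPa

27.85 MPa


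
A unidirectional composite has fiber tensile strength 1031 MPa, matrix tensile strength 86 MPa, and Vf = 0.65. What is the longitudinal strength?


sigma_1 = sigma_f*Vf + sigma_m*(1-Vf) = 1031*0.65 + 86*0.35 = 700.3 MPa

700.3 MPa


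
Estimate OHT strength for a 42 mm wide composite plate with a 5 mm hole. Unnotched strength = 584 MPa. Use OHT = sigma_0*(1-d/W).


OHT = sigma_0*(1-d/W) = 584*(1-5/42) = 514.5 MPa

514.5 MPa


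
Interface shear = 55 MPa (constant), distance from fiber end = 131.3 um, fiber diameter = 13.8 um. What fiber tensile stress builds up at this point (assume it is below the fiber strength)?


Force balance: sigma_f * (pi*d^2/4) = tau * (pi*d) * x  ->  sigma_f = 4 * tau * x / d
sigma_f = 4 * 55 * 131.3 / 13.8 = 2093.2 MPa

2093.2 MPa


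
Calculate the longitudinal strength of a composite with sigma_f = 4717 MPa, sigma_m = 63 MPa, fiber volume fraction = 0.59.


sigma_1 = sigma_f*Vf + sigma_m*(1-Vf) = 4717*0.59 + 63*0.41 = 2808.9 MPa

2808.9 MPa


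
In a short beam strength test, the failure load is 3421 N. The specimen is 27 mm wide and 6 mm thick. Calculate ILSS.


ILSS = 3F/(4bh) = 3*3421/(4*27*6) = 15.84 MPa

15.84 MPa


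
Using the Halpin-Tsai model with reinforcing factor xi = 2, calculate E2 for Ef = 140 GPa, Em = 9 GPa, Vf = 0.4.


eta = (Ef/Em - 1)/(Ef/Em + xi) = (15.5556 - 1)/(15.5556 + 2) = 0.8291
E2 = Em*(1+xi*eta*Vf)/(1-eta*Vf) = 22.4 GPa

22.4 GPa


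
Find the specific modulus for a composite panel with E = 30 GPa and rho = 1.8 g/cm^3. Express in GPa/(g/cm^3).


Specific stiffness = E/rho = 30/1.8 = 16.7 GPa/(g/cm^3)

16.7 GPa/(g/cm^3)


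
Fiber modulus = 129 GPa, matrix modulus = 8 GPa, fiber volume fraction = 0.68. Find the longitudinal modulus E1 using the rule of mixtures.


E1 = Ef*Vf + Em*(1-Vf) = 129*0.68 + 8*0.32 = 90.28 GPa

90.28 GPa


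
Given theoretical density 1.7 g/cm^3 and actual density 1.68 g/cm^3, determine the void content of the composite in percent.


Void% = (rho_theo - rho_actual)/rho_theo * 100 = (1.7 - 1.68)/1.7 * 100 = 1.18%

1.18%


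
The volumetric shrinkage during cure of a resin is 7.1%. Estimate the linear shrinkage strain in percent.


Linear shrinkage ≈ vol_shrink/3 = 7.1/3 = 2.367%

2.367%


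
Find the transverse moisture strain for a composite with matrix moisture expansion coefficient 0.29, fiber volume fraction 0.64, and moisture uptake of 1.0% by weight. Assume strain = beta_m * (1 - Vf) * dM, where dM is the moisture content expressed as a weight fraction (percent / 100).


dM = 1.0/100 = 0.01
strain = beta_m * (1-Vf) * dM = 0.29 * 0.36 * 0.01 = 0.001044

0.001044


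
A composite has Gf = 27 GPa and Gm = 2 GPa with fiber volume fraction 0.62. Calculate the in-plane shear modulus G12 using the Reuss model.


1/G12 = Vf/Gf + (1-Vf)/Gm = 0.62/27 + 0.38/2
G12 = 4.7 GPa

4.7 GPa


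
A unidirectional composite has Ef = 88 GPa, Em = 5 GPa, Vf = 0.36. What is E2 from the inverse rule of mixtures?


1/E2 = Vf/Ef + (1-Vf)/Em = 0.36/88 + 0.64/5
E2 = 7.57 GPa

7.57 GPa


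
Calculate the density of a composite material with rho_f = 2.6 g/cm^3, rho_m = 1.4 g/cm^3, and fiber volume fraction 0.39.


rho_c = rho_f*Vf + rho_m*(1-Vf) = 2.6*0.39 + 1.4*0.61 = 1.868 g/cm^3

1.868 g/cm^3


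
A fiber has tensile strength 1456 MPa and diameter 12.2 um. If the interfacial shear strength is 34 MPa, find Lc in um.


Lc = sigma_f * d / (2 * tau_i) = 1456 * 12.2 / (2 * 34) = 261.2 um

261.2 um


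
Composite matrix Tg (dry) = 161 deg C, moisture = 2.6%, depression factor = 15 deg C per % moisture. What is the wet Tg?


Tg_wet = Tg_dry - k*moisture = 161 - 15*2.6 = 122.0 deg C

122.0 deg C


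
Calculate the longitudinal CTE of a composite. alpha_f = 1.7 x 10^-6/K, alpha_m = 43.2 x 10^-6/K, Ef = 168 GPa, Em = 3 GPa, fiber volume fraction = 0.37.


E1 = Ef*Vf + Em*(1-Vf) = 64.05
alpha_1 = (alpha_f*Ef*Vf + alpha_m*Em*(1-Vf))/E1 = 2.92 x 10^-6/K

2.92 x 10^-6/K


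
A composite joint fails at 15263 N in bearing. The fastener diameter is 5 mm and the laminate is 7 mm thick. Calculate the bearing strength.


sigma_br = F/(d*h) = 15263/(5*7) = 436.1 MPa

436.1 MPa


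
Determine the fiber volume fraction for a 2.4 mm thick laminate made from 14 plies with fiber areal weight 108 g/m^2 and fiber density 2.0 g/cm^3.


Vf = n * FAW / (rho_f * h * 1000) = 14 * 108 / (2.0 * 2.4 * 1000) = 0.315

0.315


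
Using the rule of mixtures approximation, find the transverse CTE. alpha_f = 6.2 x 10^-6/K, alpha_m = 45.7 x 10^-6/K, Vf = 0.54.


alpha_2 = alpha_f*Vf + alpha_m*(1-Vf) = 6.2*0.54 + 45.7*0.46 = 24.4 x 10^-6/K

24.4 x 10^-6/K


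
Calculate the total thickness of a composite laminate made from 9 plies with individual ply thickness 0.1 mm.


h = n * t_ply = 9 * 0.1 = 0.9 mm

0.9 mm


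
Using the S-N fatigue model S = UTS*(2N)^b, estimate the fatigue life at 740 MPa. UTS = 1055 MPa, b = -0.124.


N = 0.5 * (S/UTS)^(1/b) = 0.5 * (740/1055)^(1/-0.124) = 8.7312 cycles

8.7312 cycles


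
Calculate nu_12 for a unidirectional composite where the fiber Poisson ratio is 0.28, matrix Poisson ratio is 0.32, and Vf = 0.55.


nu_12 = nu_f*Vf + nu_m*(1-Vf) = 0.28*0.55 + 0.32*0.45 = 0.298

0.298


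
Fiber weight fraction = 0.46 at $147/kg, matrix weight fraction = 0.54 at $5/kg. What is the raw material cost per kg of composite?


Cost = cost_f*Wf + cost_m*Wm = 147*0.46 + 5*0.54 = $70.32/kg

$70.32/kg


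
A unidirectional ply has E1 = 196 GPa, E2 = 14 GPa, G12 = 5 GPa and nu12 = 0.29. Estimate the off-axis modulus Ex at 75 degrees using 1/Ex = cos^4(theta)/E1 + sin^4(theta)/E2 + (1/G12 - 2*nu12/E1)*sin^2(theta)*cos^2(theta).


cos^4(75) = 0.004487, sin^4(75) = 0.870513, sin^2(75)*cos^2(75) = 0.0625
1/G12 - 2*nu12/E1 = 1/5 - 2*0.29/196 = 0.197041 GPa^-1
1/Ex = 0.004487/196 + 0.870513/14 + 0.197041*0.0625 = 0.0745174 GPa^-1
Ex = 13.42 GPa

13.42 GPa


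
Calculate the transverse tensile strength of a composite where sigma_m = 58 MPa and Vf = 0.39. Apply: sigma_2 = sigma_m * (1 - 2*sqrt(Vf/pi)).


factor = 1 - 2*sqrt(0.39/pi) = 0.2953
sigma_2 = 58 * 0.2953 = 17.13 MPa

17.13 MPa


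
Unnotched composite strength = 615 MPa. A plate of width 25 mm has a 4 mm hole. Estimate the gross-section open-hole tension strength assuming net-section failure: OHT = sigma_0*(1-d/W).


OHT = sigma_0*(1-d/W) = 615*(1-4/25) = 516.6 MPa

516.6 MPa


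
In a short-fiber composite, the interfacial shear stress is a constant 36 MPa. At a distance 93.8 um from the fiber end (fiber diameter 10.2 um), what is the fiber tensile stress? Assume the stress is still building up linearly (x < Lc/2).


Force balance: sigma_f * (pi*d^2/4) = tau * (pi*d) * x  ->  sigma_f = 4 * tau * x / d
sigma_f = 4 * 36 * 93.8 / 10.2 = 1324.2 MPa

1324.2 MPa


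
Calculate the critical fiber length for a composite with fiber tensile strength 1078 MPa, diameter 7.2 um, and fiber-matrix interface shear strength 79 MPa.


Lc = sigma_f * d / (2 * tau_i) = 1078 * 7.2 / (2 * 79) = 49.1 um

49.1 um


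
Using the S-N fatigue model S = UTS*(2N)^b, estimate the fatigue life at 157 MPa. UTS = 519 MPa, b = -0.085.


N = 0.5 * (S/UTS)^(1/b) = 0.5 * (157/519)^(1/-0.085) = 642690.4299 cycles

642690.4299 cycles


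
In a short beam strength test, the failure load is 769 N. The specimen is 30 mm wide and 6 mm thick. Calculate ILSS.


ILSS = 3F/(4bh) = 3*769/(4*30*6) = 3.2 MPa

3.2 MPa


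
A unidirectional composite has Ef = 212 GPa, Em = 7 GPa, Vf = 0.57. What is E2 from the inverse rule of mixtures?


1/E2 = Vf/Ef + (1-Vf)/Em = 0.57/212 + 0.43/7
E2 = 15.6 GPa

15.6 GPa


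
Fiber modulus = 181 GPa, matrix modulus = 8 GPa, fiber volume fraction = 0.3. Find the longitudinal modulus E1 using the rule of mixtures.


E1 = Ef*Vf + Em*(1-Vf) = 181*0.3 + 8*0.7 = 59.9 GPa

59.9 GPa


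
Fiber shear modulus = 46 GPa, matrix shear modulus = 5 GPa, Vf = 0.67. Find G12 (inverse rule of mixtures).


1/G12 = Vf/Gf + (1-Vf)/Gm = 0.67/46 + 0.33/5
G12 = 12.41 GPa

12.41 GPa


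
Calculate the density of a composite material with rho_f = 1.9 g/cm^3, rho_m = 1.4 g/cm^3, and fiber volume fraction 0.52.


rho_c = rho_f*Vf + rho_m*(1-Vf) = 1.9*0.52 + 1.4*0.48 = 1.66 g/cm^3

1.66 g/cm^3


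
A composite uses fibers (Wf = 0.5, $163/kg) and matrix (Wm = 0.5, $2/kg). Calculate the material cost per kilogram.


Cost = cost_f*Wf + cost_m*Wm = 163*0.5 + 2*0.5 = $82.5/kg

$82.5/kg


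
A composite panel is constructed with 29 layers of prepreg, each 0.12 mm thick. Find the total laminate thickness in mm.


h = n * t_ply = 29 * 0.12 = 3.48 mm

3.48 mm


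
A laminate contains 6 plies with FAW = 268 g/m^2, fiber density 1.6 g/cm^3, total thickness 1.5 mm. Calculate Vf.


Vf = n * FAW / (rho_f * h * 1000) = 6 * 268 / (1.6 * 1.5 * 1000) = 0.67

0.67


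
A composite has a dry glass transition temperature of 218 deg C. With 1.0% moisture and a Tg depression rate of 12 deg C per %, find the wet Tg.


Tg_wet = Tg_dry - k*moisture = 218 - 12*1.0 = 206.0 deg C

206.0 deg C


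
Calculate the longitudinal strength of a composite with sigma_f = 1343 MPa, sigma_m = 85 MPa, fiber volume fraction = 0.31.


sigma_1 = sigma_f*Vf + sigma_m*(1-Vf) = 1343*0.31 + 85*0.69 = 475.0 MPa

475.0 MPa


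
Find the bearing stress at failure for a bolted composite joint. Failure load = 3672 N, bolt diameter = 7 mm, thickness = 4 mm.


sigma_br = F/(d*h) = 3672/(7*4) = 131.1 MPa

131.1 MPa


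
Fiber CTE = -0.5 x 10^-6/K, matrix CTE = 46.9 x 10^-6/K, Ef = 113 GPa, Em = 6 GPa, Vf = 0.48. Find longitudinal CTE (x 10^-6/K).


E1 = Ef*Vf + Em*(1-Vf) = 57.36
alpha_1 = (alpha_f*Ef*Vf + alpha_m*Em*(1-Vf))/E1 = 2.08 x 10^-6/K

2.08 x 10^-6/K


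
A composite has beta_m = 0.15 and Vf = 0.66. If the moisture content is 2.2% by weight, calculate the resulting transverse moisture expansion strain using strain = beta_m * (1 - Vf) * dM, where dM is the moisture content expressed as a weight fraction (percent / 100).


dM = 2.2/100 = 0.022
strain = beta_m * (1-Vf) * dM = 0.15 * 0.34 * 0.022 = 0.001122

0.001122


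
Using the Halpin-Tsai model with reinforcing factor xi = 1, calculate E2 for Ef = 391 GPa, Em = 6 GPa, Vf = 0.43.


eta = (Ef/Em - 1)/(Ef/Em + xi) = (65.1667 - 1)/(65.1667 + 1) = 0.9698
E2 = Em*(1+xi*eta*Vf)/(1-eta*Vf) = 14.58 GPa

14.58 GPa


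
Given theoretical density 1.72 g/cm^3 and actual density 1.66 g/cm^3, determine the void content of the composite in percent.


Void% = (rho_theo - rho_actual)/rho_theo * 100 = (1.72 - 1.66)/1.72 * 100 = 3.49%

3.49%


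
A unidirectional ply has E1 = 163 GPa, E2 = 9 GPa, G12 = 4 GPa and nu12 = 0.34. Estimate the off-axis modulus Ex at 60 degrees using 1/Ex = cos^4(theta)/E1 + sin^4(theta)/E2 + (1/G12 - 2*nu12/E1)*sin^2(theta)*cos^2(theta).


cos^4(60) = 0.0625, sin^4(60) = 0.5625, sin^2(60)*cos^2(60) = 0.1875
1/G12 - 2*nu12/E1 = 1/4 - 2*0.34/163 = 0.245828 GPa^-1
1/Ex = 0.0625/163 + 0.5625/9 + 0.245828*0.1875 = 0.1089762 GPa^-1
Ex = 9.18 GPa

9.18 GPa


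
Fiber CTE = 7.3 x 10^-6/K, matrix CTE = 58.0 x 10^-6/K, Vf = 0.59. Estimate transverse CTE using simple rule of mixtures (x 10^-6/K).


alpha_2 = alpha_f*Vf + alpha_m*(1-Vf) = 7.3*0.59 + 58.0*0.41 = 28.1 x 10^-6/K

28.1 x 10^-6/K


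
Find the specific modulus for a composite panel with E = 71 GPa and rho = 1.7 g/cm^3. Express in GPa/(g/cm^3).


Specific stiffness = E/rho = 71/1.7 = 41.8 GPa/(g/cm^3)

41.8 GPa/(g/cm^3)


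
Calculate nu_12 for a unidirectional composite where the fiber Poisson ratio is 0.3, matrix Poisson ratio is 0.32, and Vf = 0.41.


nu_12 = nu_f*Vf + nu_m*(1-Vf) = 0.3*0.41 + 0.32*0.59 = 0.3118

0.3118


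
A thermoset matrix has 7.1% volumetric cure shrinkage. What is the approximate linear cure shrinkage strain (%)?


Linear shrinkage ≈ vol_shrink/3 = 7.1/3 = 2.367%

2.367%


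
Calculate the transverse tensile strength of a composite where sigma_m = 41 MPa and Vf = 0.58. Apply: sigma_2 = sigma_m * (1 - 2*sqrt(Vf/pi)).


factor = 1 - 2*sqrt(0.58/pi) = 0.1407
sigma_2 = 41 * 0.1407 = 5.77 MPa

5.77 MPa


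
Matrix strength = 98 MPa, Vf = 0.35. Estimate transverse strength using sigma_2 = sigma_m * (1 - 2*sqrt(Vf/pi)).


factor = 1 - 2*sqrt(0.35/pi) = 0.3324
sigma_2 = 98 * 0.3324 = 32.58 MPa

32.58 MPa


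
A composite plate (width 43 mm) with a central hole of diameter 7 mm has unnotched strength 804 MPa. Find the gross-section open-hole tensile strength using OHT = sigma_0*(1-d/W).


OHT = sigma_0*(1-d/W) = 804*(1-7/43) = 673.1 MPa

673.1 MPa


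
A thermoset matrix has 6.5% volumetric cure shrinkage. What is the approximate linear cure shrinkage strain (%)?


Linear shrinkage ≈ vol_shrink/3 = 6.5/3 = 2.167%

2.167%


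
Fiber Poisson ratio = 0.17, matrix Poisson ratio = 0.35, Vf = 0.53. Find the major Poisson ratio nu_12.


nu_12 = nu_f*Vf + nu_m*(1-Vf) = 0.17*0.53 + 0.35*0.47 = 0.2546

0.2546


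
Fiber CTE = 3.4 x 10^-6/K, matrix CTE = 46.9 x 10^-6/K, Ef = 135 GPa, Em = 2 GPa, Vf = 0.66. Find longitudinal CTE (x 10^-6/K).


E1 = Ef*Vf + Em*(1-Vf) = 89.78
alpha_1 = (alpha_f*Ef*Vf + alpha_m*Em*(1-Vf))/E1 = 3.73 x 10^-6/K

3.73 x 10^-6/K


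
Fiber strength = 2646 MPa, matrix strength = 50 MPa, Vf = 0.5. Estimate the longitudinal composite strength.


sigma_1 = sigma_f*Vf + sigma_m*(1-Vf) = 2646*0.5 + 50*0.5 = 1348.0 MPa

1348.0 MPa


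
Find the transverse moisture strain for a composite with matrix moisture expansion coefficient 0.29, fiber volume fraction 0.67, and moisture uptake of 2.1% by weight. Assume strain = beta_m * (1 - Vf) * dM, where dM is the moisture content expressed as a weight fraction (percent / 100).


dM = 2.1/100 = 0.021
strain = beta_m * (1-Vf) * dM = 0.29 * 0.33 * 0.021 = 0.0020097

0.0020097


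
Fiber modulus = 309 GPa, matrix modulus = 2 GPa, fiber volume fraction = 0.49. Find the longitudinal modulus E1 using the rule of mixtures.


E1 = Ef*Vf + Em*(1-Vf) = 309*0.49 + 2*0.51 = 152.43 GPa

152.43 GPa


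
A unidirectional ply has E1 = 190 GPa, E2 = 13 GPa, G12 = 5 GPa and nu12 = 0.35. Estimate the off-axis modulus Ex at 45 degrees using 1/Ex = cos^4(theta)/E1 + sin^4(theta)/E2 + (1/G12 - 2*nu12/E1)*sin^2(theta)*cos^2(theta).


cos^4(45) = 0.25, sin^4(45) = 0.25, sin^2(45)*cos^2(45) = 0.25
1/G12 - 2*nu12/E1 = 1/5 - 2*0.35/190 = 0.196316 GPa^-1
1/Ex = 0.25/190 + 0.25/13 + 0.196316*0.25 = 0.0696255 GPa^-1
Ex = 14.36 GPa

14.36 GPa


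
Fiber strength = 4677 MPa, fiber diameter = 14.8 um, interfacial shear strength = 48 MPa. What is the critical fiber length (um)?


Lc = sigma_f * d / (2 * tau_i) = 4677 * 14.8 / (2 * 48) = 721.0 um

721.0 um


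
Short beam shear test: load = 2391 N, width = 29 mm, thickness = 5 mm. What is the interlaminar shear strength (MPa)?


ILSS = 3F/(4bh) = 3*2391/(4*29*5) = 12.37 MPa

12.37 MPa


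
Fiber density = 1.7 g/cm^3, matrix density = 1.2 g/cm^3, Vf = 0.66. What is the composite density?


rho_c = rho_f*Vf + rho_m*(1-Vf) = 1.7*0.66 + 1.2*0.34 = 1.53 g/cm^3

1.53 g/cm^3


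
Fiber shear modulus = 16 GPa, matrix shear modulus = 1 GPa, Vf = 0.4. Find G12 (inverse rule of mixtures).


1/G12 = Vf/Gf + (1-Vf)/Gm = 0.4/16 + 0.6/1
G12 = 1.6 GPa

1.6 GPa


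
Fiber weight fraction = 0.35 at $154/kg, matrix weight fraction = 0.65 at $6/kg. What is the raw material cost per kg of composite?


Cost = cost_f*Wf + cost_m*Wm = 154*0.35 + 6*0.65 = $57.8/kg

$57.8/kg


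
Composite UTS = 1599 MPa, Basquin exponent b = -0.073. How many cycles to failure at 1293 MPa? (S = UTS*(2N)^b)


N = 0.5 * (S/UTS)^(1/b) = 0.5 * (1293/1599)^(1/-0.073) = 9.1763 cycles

9.1763 cycles


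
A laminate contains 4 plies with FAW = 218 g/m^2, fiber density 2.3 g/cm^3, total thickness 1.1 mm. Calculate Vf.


Vf = n * FAW / (rho_f * h * 1000) = 4 * 218 / (2.3 * 1.1 * 1000) = 0.3447

0.3447


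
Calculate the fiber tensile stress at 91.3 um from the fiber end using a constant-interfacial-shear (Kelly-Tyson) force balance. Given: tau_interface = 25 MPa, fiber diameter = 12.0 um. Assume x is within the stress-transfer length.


Force balance: sigma_f * (pi*d^2/4) = tau * (pi*d) * x  ->  sigma_f = 4 * tau * x / d
sigma_f = 4 * 25 * 91.3 / 12.0 = 760.8 MPa

760.8 MPa


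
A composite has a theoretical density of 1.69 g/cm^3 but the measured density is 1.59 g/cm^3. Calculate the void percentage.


Void% = (rho_theo - rho_actual)/rho_theo * 100 = (1.69 - 1.59)/1.69 * 100 = 5.92%

5.92%


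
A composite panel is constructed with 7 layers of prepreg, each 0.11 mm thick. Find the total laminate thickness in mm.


h = n * t_ply = 7 * 0.11 = 0.77 mm

0.77 mm


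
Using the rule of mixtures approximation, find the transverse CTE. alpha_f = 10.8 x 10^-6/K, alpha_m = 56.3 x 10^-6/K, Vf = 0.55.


alpha_2 = alpha_f*Vf + alpha_m*(1-Vf) = 10.8*0.55 + 56.3*0.45 = 31.3 x 10^-6/K

31.3 x 10^-6/K


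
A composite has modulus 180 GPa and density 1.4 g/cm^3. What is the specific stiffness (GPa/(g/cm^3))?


Specific stiffness = E/rho = 180/1.4 = 128.6 GPa/(g/cm^3)

128.6 GPa/(g/cm^3)


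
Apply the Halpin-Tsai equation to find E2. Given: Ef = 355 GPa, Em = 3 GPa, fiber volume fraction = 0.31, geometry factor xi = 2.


eta = (Ef/Em - 1)/(Ef/Em + xi) = (118.3333 - 1)/(118.3333 + 2) = 0.9751
E2 = Em*(1+xi*eta*Vf)/(1-eta*Vf) = 6.9 GPa

6.9 GPa


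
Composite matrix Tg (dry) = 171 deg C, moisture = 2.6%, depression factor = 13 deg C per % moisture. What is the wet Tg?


Tg_wet = Tg_dry - k*moisture = 171 - 13*2.6 = 137.2 deg C

137.2 deg C


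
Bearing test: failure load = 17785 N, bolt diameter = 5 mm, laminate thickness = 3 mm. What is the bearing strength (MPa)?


sigma_br = F/(d*h) = 17785/(5*3) = 1185.7 MPa

1185.7 MPa


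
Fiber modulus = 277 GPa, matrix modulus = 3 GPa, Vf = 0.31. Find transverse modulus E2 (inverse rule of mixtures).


1/E2 = Vf/Ef + (1-Vf)/Em = 0.31/277 + 0.69/3
E2 = 4.33 GPa

4.33 GPa


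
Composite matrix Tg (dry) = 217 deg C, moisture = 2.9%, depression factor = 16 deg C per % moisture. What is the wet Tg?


Tg_wet = Tg_dry - k*moisture = 217 - 16*2.9 = 170.6 deg C

170.6 deg C


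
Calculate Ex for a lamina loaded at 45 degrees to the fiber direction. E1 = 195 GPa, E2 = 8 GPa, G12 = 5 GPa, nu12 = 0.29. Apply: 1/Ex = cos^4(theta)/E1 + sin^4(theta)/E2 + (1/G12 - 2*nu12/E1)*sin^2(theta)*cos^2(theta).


cos^4(45) = 0.25, sin^4(45) = 0.25, sin^2(45)*cos^2(45) = 0.25
1/G12 - 2*nu12/E1 = 1/5 - 2*0.29/195 = 0.197026 GPa^-1
1/Ex = 0.25/195 + 0.25/8 + 0.197026*0.25 = 0.0817885 GPa^-1
Ex = 12.23 GPa

12.23 GPa


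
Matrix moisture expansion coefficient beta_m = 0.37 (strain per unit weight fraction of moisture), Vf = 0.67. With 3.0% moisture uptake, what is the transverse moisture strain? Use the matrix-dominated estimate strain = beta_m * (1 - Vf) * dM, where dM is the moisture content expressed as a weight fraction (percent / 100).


dM = 3.0/100 = 0.03
strain = beta_m * (1-Vf) * dM = 0.37 * 0.33 * 0.03 = 0.003663

0.003663


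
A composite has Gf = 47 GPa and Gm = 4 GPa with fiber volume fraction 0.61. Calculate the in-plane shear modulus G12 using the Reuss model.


1/G12 = Vf/Gf + (1-Vf)/Gm = 0.61/47 + 0.39/4
G12 = 9.05 GPa

9.05 GPa


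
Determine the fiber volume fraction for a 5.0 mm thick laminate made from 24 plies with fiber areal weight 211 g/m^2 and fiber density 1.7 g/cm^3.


Vf = n * FAW / (rho_f * h * 1000) = 24 * 211 / (1.7 * 5.0 * 1000) = 0.5958

0.5958


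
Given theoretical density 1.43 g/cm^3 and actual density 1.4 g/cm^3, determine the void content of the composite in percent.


Void% = (rho_theo - rho_actual)/rho_theo * 100 = (1.43 - 1.4)/1.43 * 100 = 2.1%

2.1%


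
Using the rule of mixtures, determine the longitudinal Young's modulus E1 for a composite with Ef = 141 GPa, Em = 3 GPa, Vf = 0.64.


E1 = Ef*Vf + Em*(1-Vf) = 141*0.64 + 3*0.36 = 91.32 GPa

91.32 GPa


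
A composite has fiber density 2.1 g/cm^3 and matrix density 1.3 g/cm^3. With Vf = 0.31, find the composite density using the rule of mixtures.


rho_c = rho_f*Vf + rho_m*(1-Vf) = 2.1*0.31 + 1.3*0.69 = 1.548 g/cm^3

1.548 g/cm^3


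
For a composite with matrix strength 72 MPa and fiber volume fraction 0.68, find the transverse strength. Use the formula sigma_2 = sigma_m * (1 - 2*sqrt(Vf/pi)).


factor = 1 - 2*sqrt(0.68/pi) = 0.0695
sigma_2 = 72 * 0.0695 = 5.01 MPa

5.01 MPa


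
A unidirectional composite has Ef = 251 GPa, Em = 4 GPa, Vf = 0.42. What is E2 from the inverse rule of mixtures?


1/E2 = Vf/Ef + (1-Vf)/Em = 0.42/251 + 0.58/4
E2 = 6.82 GPa

6.82 GPa


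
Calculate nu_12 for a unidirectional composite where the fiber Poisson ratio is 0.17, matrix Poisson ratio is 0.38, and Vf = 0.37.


nu_12 = nu_f*Vf + nu_m*(1-Vf) = 0.17*0.37 + 0.38*0.63 = 0.3023

0.3023


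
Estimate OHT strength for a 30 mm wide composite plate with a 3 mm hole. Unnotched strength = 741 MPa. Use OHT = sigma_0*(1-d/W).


OHT = sigma_0*(1-d/W) = 741*(1-3/30) = 666.9 MPa

666.9 MPa


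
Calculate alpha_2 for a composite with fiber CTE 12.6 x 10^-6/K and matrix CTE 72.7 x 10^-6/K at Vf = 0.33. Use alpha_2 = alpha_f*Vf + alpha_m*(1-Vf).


alpha_2 = alpha_f*Vf + alpha_m*(1-Vf) = 12.6*0.33 + 72.7*0.67 = 52.9 x 10^-6/K

52.9 x 10^-6/K


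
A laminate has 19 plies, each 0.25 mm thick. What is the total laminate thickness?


h = n * t_ply = 19 * 0.25 = 4.75 mm

4.75 mm


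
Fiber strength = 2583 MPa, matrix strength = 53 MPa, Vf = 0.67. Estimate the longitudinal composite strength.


sigma_1 = sigma_f*Vf + sigma_m*(1-Vf) = 2583*0.67 + 53*0.33 = 1748.1 MPa

1748.1 MPa


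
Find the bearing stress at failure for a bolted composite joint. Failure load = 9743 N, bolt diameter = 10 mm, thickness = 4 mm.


sigma_br = F/(d*h) = 9743/(10*4) = 243.6 MPa

243.6 MPa


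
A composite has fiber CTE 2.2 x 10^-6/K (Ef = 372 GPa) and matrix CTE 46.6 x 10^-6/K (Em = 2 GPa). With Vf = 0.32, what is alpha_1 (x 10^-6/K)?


E1 = Ef*Vf + Em*(1-Vf) = 120.4
alpha_1 = (alpha_f*Ef*Vf + alpha_m*Em*(1-Vf))/E1 = 2.7 x 10^-6/K

2.7 x 10^-6/K


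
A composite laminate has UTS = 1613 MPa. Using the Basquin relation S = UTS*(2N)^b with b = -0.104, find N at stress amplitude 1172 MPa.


N = 0.5 * (S/UTS)^(1/b) = 0.5 * (1172/1613)^(1/-0.104) = 10.7817 cycles

10.7817 cycles


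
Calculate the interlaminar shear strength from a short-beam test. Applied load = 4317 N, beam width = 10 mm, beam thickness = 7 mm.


ILSS = 3F/(4bh) = 3*4317/(4*10*7) = 46.25 MPa

46.25 MPa


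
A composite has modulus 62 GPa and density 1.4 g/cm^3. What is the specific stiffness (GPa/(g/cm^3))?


Specific stiffness = E/rho = 62/1.4 = 44.3 GPa/(g/cm^3)

44.3 GPa/(g/cm^3)


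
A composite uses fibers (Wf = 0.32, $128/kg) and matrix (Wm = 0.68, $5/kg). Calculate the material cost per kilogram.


Cost = cost_f*Wf + cost_m*Wm = 128*0.32 + 5*0.68 = $44.36/kg

$44.36/kg


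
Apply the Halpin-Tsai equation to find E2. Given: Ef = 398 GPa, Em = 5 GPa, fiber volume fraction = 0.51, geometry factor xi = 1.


eta = (Ef/Em - 1)/(Ef/Em + xi) = (79.6 - 1)/(79.6 + 1) = 0.9752
E2 = Em*(1+xi*eta*Vf)/(1-eta*Vf) = 14.89 GPa

14.89 GPa


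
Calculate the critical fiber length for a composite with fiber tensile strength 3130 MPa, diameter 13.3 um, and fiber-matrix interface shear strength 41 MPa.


Lc = sigma_f * d / (2 * tau_i) = 3130 * 13.3 / (2 * 41) = 507.7 um

507.7 um


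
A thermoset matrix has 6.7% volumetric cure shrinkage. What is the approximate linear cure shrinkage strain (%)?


Linear shrinkage ≈ vol_shrink/3 = 6.7/3 = 2.233%

2.233%


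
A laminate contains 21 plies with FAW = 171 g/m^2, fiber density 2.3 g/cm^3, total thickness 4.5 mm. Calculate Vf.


Vf = n * FAW / (rho_f * h * 1000) = 21 * 171 / (2.3 * 4.5 * 1000) = 0.347

0.347


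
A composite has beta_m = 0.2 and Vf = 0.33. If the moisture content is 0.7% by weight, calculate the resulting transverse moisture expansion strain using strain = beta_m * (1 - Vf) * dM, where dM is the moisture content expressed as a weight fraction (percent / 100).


dM = 0.7/100 = 0.007
strain = beta_m * (1-Vf) * dM = 0.2 * 0.67 * 0.007 = 0.000938

0.000938


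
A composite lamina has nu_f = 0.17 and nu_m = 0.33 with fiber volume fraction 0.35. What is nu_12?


nu_12 = nu_f*Vf + nu_m*(1-Vf) = 0.17*0.35 + 0.33*0.65 = 0.274

0.274


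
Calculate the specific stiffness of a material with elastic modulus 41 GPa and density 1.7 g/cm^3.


Specific stiffness = E/rho = 41/1.7 = 24.1 GPa/(g/cm^3)

24.1 GPa/(g/cm^3)


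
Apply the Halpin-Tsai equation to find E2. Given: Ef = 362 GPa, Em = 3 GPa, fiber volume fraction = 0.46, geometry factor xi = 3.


eta = (Ef/Em - 1)/(Ef/Em + xi) = (120.6667 - 1)/(120.6667 + 3) = 0.9677
E2 = Em*(1+xi*eta*Vf)/(1-eta*Vf) = 12.63 GPa

12.63 GPa


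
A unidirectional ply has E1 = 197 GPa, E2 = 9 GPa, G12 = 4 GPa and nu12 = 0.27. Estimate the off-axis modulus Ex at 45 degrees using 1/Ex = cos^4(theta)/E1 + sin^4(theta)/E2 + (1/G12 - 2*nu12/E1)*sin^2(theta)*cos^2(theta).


cos^4(45) = 0.25, sin^4(45) = 0.25, sin^2(45)*cos^2(45) = 0.25
1/G12 - 2*nu12/E1 = 1/4 - 2*0.27/197 = 0.247259 GPa^-1
1/Ex = 0.25/197 + 0.25/9 + 0.247259*0.25 = 0.0908615 GPa^-1
Ex = 11.01 GPa

11.01 GPa


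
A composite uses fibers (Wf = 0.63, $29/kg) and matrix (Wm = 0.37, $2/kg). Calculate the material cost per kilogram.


Cost = cost_f*Wf + cost_m*Wm = 29*0.63 + 2*0.37 = $19.01/kg

$19.01/kg


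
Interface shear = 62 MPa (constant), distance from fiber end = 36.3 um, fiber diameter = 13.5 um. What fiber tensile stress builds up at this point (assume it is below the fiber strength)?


Force balance: sigma_f * (pi*d^2/4) = tau * (pi*d) * x  ->  sigma_f = 4 * tau * x / d
sigma_f = 4 * 62 * 36.3 / 13.5 = 666.8 MPa

666.8 MPa


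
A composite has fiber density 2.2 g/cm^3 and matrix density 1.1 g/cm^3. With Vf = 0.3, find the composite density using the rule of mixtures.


rho_c = rho_f*Vf + rho_m*(1-Vf) = 2.2*0.3 + 1.1*0.7 = 1.43 g/cm^3

1.43 g/cm^3


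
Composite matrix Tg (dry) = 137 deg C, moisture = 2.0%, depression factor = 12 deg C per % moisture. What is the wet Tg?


Tg_wet = Tg_dry - k*moisture = 137 - 12*2.0 = 113.0 deg C

113.0 deg C


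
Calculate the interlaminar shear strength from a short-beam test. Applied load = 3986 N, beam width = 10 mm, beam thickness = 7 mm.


ILSS = 3F/(4bh) = 3*3986/(4*10*7) = 42.71 MPa

42.71 MPa


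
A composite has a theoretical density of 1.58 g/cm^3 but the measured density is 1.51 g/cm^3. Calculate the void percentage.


Void% = (rho_theo - rho_actual)/rho_theo * 100 = (1.58 - 1.51)/1.58 * 100 = 4.43%

4.43%


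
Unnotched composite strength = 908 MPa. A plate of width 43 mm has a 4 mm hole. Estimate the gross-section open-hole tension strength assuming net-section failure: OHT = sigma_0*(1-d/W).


OHT = sigma_0*(1-d/W) = 908*(1-4/43) = 823.5 MPa

823.5 MPa


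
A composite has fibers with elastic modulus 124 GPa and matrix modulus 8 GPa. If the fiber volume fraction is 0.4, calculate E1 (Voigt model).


E1 = Ef*Vf + Em*(1-Vf) = 124*0.4 + 8*0.6 = 54.4 GPa

54.4 GPa


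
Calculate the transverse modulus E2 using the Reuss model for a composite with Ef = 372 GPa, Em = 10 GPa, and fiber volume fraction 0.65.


1/E2 = Vf/Ef + (1-Vf)/Em = 0.65/372 + 0.35/10
E2 = 27.21 GPa

27.21 GPa


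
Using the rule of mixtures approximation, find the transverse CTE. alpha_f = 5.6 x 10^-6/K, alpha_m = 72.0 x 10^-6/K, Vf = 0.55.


alpha_2 = alpha_f*Vf + alpha_m*(1-Vf) = 5.6*0.55 + 72.0*0.45 = 35.5 x 10^-6/K

35.5 x 10^-6/K


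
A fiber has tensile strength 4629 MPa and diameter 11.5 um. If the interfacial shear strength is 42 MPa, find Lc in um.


Lc = sigma_f * d / (2 * tau_i) = 4629 * 11.5 / (2 * 42) = 633.7 um

633.7 um


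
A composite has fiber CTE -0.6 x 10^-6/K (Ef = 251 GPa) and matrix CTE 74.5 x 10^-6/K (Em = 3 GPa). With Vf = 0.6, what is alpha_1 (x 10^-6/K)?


E1 = Ef*Vf + Em*(1-Vf) = 151.8
alpha_1 = (alpha_f*Ef*Vf + alpha_m*Em*(1-Vf))/E1 = -0.01 x 10^-6/K

-0.01 x 10^-6/K


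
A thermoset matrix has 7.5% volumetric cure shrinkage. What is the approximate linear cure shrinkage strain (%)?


Linear shrinkage ≈ vol_shrink/3 = 7.5/3 = 2.5%

2.5%


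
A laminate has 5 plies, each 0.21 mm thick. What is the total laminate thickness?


h = n * t_ply = 5 * 0.21 = 1.05 mm

1.05 mm


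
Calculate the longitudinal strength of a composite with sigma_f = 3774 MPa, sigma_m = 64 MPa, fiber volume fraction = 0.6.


sigma_1 = sigma_f*Vf + sigma_m*(1-Vf) = 3774*0.6 + 64*0.4 = 2290.0 MPa

2290.0 MPa


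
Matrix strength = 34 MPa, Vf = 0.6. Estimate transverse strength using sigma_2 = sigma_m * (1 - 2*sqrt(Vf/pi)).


factor = 1 - 2*sqrt(0.6/pi) = 0.126
sigma_2 = 34 * 0.126 = 4.28 MPa

4.28 MPa


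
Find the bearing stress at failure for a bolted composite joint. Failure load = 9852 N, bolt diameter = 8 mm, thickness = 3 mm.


sigma_br = F/(d*h) = 9852/(8*3) = 410.5 MPa

410.5 MPa


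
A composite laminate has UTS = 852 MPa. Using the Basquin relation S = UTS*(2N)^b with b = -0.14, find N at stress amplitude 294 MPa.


N = 0.5 * (S/UTS)^(1/b) = 0.5 * (294/852)^(1/-0.14) = 999.1462 cycles

999.1462 cycles


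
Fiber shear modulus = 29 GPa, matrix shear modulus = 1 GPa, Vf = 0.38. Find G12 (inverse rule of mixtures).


1/G12 = Vf/Gf + (1-Vf)/Gm = 0.38/29 + 0.62/1
G12 = 1.58 GPa

1.58 GPa


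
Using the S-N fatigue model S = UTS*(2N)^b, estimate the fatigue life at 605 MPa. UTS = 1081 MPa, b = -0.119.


N = 0.5 * (S/UTS)^(1/b) = 0.5 * (605/1081)^(1/-0.119) = 65.6460 cycles

65.6460 cycles


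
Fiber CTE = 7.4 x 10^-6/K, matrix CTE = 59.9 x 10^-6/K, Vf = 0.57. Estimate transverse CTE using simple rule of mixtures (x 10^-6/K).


alpha_2 = alpha_f*Vf + alpha_m*(1-Vf) = 7.4*0.57 + 59.9*0.43 = 30.0 x 10^-6/K

30.0 x 10^-6/K


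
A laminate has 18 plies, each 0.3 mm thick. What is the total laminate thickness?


h = n * t_ply = 18 * 0.3 = 5.4 mm

5.4 mm


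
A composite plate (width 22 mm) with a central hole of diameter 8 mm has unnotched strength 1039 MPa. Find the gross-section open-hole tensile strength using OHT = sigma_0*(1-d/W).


OHT = sigma_0*(1-d/W) = 1039*(1-8/22) = 661.2 MPa

661.2 MPa


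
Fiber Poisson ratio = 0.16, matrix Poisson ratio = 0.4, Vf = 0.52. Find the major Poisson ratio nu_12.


nu_12 = nu_f*Vf + nu_m*(1-Vf) = 0.16*0.52 + 0.4*0.48 = 0.2752

0.2752


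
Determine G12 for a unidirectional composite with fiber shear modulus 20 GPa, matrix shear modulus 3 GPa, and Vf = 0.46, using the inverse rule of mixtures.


1/G12 = Vf/Gf + (1-Vf)/Gm = 0.46/20 + 0.54/3
G12 = 4.93 GPa

4.93 GPa


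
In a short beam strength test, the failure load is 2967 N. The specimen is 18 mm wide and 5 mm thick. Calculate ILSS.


ILSS = 3F/(4bh) = 3*2967/(4*18*5) = 24.73 MPa

24.73 MPa


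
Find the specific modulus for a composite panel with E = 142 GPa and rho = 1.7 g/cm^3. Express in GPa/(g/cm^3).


Specific stiffness = E/rho = 142/1.7 = 83.5 GPa/(g/cm^3)

83.5 GPa/(g/cm^3)


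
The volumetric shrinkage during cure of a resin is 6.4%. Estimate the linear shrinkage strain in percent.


Linear shrinkage ≈ vol_shrink/3 = 6.4/3 = 2.133%

2.133%


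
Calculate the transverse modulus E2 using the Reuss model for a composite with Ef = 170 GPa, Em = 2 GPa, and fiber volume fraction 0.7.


1/E2 = Vf/Ef + (1-Vf)/Em = 0.7/170 + 0.3/2
E2 = 6.49 GPa

6.49 GPa


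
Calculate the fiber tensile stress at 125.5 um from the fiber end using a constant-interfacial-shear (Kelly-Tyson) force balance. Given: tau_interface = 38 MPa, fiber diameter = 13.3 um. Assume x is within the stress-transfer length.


Force balance: sigma_f * (pi*d^2/4) = tau * (pi*d) * x  ->  sigma_f = 4 * tau * x / d
sigma_f = 4 * 38 * 125.5 / 13.3 = 1434.3 MPa

1434.3 MPa
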